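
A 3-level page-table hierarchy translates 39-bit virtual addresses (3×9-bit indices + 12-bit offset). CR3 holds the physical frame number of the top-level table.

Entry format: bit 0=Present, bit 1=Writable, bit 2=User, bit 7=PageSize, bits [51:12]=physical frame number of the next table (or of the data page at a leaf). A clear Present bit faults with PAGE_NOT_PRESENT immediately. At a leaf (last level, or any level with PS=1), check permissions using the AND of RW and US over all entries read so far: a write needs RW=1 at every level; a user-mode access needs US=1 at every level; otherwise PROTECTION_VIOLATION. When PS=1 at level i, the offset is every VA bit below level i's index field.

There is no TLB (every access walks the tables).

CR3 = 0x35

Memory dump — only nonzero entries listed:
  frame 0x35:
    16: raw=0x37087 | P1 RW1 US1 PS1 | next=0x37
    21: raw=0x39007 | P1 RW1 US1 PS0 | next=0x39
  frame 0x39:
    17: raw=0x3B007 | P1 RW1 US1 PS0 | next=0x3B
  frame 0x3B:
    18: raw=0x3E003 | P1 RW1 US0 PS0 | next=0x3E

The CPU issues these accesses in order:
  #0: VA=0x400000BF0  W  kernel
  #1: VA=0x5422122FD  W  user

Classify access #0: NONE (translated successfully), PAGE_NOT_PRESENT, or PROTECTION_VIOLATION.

Per-access translation:
#0 VA=0x400000BF0 (w,kernel):
  L0: frame=0x35 idx=16 entry=0x37087 [P=1 RW=1 US=1 PS=1]
  → PA=0x37BF0 (huge @L0)  (1 entries read)
#1 VA=0x5422122FD (w,user):
  L0: frame=0x35 idx=21 entry=0x39007 [P=1 RW=1 US=1 PS=0]
  L1: frame=0x39 idx=17 entry=0x3B007 [P=1 RW=1 US=1 PS=0]
  L2: frame=0x3B idx=18 entry=0x3E003 [P=1 RW=1 US=0 PS=0]
  → PROTECTION_VIOLATION  (3 entries read)

Access #0 fault: NONE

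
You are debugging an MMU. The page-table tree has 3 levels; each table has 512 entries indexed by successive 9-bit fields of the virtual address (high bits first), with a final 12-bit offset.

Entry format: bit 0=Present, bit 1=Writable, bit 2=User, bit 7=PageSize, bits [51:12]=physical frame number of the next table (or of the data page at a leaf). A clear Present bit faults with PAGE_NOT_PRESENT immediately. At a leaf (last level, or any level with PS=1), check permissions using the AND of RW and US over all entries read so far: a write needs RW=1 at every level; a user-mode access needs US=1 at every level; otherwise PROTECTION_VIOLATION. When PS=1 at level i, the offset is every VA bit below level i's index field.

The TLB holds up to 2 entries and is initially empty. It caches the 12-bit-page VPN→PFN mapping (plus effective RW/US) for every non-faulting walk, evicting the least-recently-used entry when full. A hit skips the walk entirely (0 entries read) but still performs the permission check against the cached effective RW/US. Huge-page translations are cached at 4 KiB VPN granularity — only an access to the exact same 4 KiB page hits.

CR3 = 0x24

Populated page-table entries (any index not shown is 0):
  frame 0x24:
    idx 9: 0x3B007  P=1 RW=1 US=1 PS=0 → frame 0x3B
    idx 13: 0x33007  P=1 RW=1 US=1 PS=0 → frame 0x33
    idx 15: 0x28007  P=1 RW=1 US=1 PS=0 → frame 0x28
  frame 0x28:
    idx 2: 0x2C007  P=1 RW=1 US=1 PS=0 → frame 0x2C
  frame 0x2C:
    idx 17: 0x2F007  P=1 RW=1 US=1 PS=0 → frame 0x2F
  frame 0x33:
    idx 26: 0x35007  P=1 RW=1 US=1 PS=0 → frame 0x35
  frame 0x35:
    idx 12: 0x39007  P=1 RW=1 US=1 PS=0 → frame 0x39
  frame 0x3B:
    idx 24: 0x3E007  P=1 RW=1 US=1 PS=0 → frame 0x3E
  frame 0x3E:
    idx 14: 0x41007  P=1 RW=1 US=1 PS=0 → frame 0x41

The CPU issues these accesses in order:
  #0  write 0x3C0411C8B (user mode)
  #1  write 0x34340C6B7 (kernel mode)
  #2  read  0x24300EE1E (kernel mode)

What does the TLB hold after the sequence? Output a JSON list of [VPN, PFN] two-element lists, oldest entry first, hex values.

Trace:
#0 VA=0x3C0411C8B (w,user):
  [0] read 0x24 idx=15: raw=0x28007 flags P=1 W=1 U=1 S=0
  [1] read 0x28 idx=2: raw=0x2C007 flags P=1 W=1 U=1 S=0
  [2] read 0x2C idx=17: raw=0x2F007 flags P=1 W=1 U=1 S=0
  → PA=0x2FC8B  (3 entries read)
#1 VA=0x34340C6B7 (w,kernel):
  [0] read 0x24 idx=13: raw=0x33007 flags P=1 W=1 U=1 S=0
  [1] read 0x33 idx=26: raw=0x35007 flags P=1 W=1 U=1 S=0
  [2] read 0x35 idx=12: raw=0x39007 flags P=1 W=1 U=1 S=0
  → PA=0x396B7  (3 entries read)
#2 VA=0x24300EE1E (r,kernel):
  [0] read 0x24 idx=9: raw=0x3B007 flags P=1 W=1 U=1 S=0
  [1] read 0x3B idx=24: raw=0x3E007 flags P=1 W=1 U=1 S=0
  [2] read 0x3E idx=14: raw=0x41007 flags P=1 W=1 U=1 S=0
  → PA=0x41E1E  (3 entries read)

TLB: [["0x34340C", "0x39"], ["0x24300E", "0x41"]]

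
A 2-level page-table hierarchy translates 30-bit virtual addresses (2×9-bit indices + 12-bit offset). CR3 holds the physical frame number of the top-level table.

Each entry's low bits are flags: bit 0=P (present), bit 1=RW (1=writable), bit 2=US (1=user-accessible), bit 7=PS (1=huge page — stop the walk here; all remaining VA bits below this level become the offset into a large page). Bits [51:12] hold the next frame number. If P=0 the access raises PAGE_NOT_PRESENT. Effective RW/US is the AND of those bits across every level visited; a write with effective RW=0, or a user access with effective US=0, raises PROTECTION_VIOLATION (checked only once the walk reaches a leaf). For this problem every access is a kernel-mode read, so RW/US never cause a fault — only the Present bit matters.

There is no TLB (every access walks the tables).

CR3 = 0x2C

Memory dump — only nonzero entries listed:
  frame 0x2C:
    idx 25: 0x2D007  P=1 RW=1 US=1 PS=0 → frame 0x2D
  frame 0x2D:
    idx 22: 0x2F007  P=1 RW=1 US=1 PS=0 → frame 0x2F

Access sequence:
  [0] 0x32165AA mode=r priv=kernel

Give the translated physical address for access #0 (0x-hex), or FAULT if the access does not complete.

Per-access translation:
#0 VA=0x32165AA (r,kernel):
  lvl0: tbl 0x2C, slot 25 ⇒ 0x2D007 (P1/RW1/US1/PS0)
  lvl1: tbl 0x2D, slot 22 ⇒ 0x2F007 (P1/RW1/US1/PS0)
  → PA=0x2F5AA  (2 entries read)

Access #0 PA: 0x2F5AA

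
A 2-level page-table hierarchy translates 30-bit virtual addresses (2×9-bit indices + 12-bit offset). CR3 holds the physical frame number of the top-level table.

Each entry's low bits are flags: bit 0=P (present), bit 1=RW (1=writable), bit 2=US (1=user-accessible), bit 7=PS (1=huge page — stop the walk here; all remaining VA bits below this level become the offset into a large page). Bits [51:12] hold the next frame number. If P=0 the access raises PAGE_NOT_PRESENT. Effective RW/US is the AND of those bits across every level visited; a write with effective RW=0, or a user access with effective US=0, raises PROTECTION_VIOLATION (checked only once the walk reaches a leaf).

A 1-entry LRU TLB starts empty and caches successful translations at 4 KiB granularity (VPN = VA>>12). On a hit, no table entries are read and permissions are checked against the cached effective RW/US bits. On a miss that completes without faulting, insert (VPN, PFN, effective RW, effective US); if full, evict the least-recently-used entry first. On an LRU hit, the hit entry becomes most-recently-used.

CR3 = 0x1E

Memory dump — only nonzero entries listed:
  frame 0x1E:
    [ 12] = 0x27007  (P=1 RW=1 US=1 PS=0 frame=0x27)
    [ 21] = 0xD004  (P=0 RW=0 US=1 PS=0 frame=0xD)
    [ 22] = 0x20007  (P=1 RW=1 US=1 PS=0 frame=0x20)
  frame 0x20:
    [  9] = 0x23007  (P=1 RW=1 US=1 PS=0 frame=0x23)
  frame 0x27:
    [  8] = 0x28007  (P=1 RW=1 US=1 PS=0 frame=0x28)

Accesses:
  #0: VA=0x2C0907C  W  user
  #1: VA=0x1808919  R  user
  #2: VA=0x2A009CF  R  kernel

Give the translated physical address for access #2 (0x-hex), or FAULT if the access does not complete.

Trace:
#0 VA=0x2C0907C (w,user):
  L0: frame=0x1E idx=22 entry=0x20007 [P=1 RW=1 US=1 PS=0]
  L1: frame=0x20 idx=9 entry=0x23007 [P=1 RW=1 US=1 PS=0]
  ⇒ phys 0x2307C  [2 reads]
#1 VA=0x1808919 (r,user):
  L0: frame=0x1E idx=12 entry=0x27007 [P=1 RW=1 US=1 PS=0]
  L1: frame=0x27 idx=8 entry=0x28007 [P=1 RW=1 US=1 PS=0]
  ⇒ phys 0x28919  [2 reads]
#2 VA=0x2A009CF (r,kernel):
  L0: frame=0x1E idx=21 entry=0xD004 [P=0 RW=0 US=1 PS=0]
  → PAGE_NOT_PRESENT  (1 entries read)

Access #2 PA: FAULT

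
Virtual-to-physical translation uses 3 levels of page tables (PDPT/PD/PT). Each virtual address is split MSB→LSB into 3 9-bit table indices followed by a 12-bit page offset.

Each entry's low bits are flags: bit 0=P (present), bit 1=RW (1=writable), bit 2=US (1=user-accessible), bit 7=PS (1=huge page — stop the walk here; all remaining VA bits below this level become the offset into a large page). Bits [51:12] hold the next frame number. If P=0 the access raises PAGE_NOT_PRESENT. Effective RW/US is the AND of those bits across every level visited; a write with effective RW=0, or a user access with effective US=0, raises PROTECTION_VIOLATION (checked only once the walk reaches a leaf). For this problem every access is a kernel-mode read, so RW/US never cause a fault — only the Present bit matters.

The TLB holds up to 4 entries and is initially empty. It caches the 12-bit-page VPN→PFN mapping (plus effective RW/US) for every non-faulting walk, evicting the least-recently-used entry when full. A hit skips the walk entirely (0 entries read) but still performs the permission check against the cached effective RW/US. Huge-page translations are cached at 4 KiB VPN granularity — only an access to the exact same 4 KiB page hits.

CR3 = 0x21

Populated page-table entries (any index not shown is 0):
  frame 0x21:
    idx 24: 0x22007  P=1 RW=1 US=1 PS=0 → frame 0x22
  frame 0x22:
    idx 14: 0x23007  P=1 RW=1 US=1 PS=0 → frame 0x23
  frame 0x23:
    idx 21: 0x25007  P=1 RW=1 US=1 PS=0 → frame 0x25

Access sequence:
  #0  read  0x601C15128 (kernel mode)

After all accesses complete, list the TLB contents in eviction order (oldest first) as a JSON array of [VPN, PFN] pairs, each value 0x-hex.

Per-access translation:
#0 VA=0x601C15128 (r,kernel):
  [0] read 0x21 idx=24: raw=0x22007 flags P=1 W=1 U=1 S=0
  [1] read 0x22 idx=14: raw=0x23007 flags P=1 W=1 U=1 S=0
  [2] read 0x23 idx=21: raw=0x25007 flags P=1 W=1 U=1 S=0
  ✓ 0x25128  — 3 lookups

TLB: [["0x601C15", "0x25"]]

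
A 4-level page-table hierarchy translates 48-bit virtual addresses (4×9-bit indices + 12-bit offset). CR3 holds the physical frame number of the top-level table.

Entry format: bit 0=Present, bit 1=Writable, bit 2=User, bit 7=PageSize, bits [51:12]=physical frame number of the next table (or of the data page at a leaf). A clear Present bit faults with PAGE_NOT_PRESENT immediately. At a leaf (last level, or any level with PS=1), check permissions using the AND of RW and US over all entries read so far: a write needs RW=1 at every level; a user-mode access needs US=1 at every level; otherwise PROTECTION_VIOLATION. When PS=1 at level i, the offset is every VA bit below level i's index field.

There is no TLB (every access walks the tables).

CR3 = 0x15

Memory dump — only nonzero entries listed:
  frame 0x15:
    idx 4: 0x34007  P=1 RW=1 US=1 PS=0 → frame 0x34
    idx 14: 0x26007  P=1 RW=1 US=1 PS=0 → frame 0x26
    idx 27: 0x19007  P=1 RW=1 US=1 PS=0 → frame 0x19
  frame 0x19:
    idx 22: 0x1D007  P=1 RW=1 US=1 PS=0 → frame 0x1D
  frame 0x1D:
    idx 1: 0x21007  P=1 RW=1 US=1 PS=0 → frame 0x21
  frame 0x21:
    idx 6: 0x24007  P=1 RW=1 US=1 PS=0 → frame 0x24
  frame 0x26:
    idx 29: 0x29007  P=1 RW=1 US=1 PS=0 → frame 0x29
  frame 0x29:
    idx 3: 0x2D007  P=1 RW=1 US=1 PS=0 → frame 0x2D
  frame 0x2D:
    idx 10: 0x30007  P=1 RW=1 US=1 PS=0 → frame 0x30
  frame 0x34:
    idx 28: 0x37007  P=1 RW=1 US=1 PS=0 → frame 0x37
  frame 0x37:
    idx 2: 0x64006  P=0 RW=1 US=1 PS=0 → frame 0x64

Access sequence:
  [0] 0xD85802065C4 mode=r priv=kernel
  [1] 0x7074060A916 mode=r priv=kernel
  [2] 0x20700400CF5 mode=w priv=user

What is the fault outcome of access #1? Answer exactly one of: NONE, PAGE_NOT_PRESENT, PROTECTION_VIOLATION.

Trace:
#0 VA=0xD85802065C4 (r,kernel):
  [0] read 0x15 idx=27: raw=0x19007 flags P=1 W=1 U=1 S=0
  [1] read 0x19 idx=22: raw=0x1D007 flags P=1 W=1 U=1 S=0
  [2] read 0x1D idx=1: raw=0x21007 flags P=1 W=1 U=1 S=0
  [3] read 0x21 idx=6: raw=0x24007 flags P=1 W=1 U=1 S=0
  ✓ 0x245C4  — 4 lookups
#1 VA=0x7074060A916 (r,kernel):
  [0] read 0x15 idx=14: raw=0x26007 flags P=1 W=1 U=1 S=0
  [1] read 0x26 idx=29: raw=0x29007 flags P=1 W=1 U=1 S=0
  [2] read 0x29 idx=3: raw=0x2D007 flags P=1 W=1 U=1 S=0
  [3] read 0x2D idx=10: raw=0x30007 flags P=1 W=1 U=1 S=0
  ✓ 0x30916  — 4 lookups
#2 VA=0x20700400CF5 (w,user):
  [0] read 0x15 idx=4: raw=0x34007 flags P=1 W=1 U=1 S=0
  [1] read 0x34 idx=28: raw=0x37007 flags P=1 W=1 U=1 S=0
  [2] read 0x37 idx=2: raw=0x64006 flags P=0 W=1 U=1 S=0
  ✗ PAGE_NOT_PRESENT  [3 reads]

Access #1 fault: NONE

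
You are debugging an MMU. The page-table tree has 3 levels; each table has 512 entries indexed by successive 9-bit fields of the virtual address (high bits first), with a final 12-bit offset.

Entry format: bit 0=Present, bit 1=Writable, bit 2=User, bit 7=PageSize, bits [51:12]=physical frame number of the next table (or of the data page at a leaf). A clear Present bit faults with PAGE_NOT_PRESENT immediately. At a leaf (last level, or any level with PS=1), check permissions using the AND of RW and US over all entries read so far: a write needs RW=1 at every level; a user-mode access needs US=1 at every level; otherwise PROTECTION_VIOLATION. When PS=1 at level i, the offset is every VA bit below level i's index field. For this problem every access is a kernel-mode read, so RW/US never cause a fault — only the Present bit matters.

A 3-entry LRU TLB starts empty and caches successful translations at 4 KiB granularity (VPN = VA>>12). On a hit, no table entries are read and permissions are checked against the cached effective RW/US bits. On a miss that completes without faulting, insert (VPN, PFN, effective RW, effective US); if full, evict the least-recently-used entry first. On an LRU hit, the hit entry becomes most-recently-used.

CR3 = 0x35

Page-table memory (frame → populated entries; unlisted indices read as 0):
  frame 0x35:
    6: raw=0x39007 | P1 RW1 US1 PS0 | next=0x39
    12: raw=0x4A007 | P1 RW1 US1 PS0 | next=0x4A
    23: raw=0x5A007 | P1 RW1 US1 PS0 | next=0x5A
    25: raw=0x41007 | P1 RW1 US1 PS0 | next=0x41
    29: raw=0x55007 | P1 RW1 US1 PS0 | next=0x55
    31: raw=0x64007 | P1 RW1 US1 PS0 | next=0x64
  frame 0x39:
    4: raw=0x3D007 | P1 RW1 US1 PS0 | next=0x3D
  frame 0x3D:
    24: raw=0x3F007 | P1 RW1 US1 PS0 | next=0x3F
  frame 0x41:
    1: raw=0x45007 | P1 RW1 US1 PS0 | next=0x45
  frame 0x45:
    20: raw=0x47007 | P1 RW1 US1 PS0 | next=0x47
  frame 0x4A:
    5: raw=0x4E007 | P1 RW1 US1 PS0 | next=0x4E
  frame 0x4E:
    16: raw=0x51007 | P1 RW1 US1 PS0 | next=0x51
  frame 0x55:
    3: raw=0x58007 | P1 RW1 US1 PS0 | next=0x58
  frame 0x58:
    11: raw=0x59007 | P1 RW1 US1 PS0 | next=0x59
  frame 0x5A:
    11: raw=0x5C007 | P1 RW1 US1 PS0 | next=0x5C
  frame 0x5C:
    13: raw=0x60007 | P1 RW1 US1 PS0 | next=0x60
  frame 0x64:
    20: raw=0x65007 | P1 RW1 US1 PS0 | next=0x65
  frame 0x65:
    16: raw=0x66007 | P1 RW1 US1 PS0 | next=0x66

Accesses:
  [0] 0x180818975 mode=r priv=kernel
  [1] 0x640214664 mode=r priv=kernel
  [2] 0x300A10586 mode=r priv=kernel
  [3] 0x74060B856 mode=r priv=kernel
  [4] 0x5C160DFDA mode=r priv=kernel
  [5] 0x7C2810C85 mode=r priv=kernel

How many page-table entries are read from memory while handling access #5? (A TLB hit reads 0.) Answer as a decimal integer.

Per-access translation:
#0 VA=0x180818975 (r,kernel):
  L0 @0x35[6] → 0x39007  P=1,RW=1,US=1,PS=0
  L1 @0x39[4] → 0x3D007  P=1,RW=1,US=1,PS=0
  L2 @0x3D[24] → 0x3F007  P=1,RW=1,US=1,PS=0
  → PA=0x3F975  (3 entries read)
#1 VA=0x640214664 (r,kernel):
  L0 @0x35[25] → 0x41007  P=1,RW=1,US=1,PS=0
  L1 @0x41[1] → 0x45007  P=1,RW=1,US=1,PS=0
  L2 @0x45[20] → 0x47007  P=1,RW=1,US=1,PS=0
  → PA=0x47664  (3 entries read)
#2 VA=0x300A10586 (r,kernel):
  L0 @0x35[12] → 0x4A007  P=1,RW=1,US=1,PS=0
  L1 @0x4A[5] → 0x4E007  P=1,RW=1,US=1,PS=0
  L2 @0x4E[16] → 0x51007  P=1,RW=1,US=1,PS=0
  → PA=0x51586  (3 entries read)
#3 VA=0x74060B856 (r,kernel):
  L0 @0x35[29] → 0x55007  P=1,RW=1,US=1,PS=0
  L1 @0x55[3] → 0x58007  P=1,RW=1,US=1,PS=0
  L2 @0x58[11] → 0x59007  P=1,RW=1,US=1,PS=0
  → PA=0x59856  (3 entries read)
#4 VA=0x5C160DFDA (r,kernel):
  L0 @0x35[23] → 0x5A007  P=1,RW=1,US=1,PS=0
  L1 @0x5A[11] → 0x5C007  P=1,RW=1,US=1,PS=0
  L2 @0x5C[13] → 0x60007  P=1,RW=1,US=1,PS=0
  → PA=0x60FDA  (3 entries read)
#5 VA=0x7C2810C85 (r,kernel):
  L0 @0x35[31] → 0x64007  P=1,RW=1,US=1,PS=0
  L1 @0x64[20] → 0x65007  P=1,RW=1,US=1,PS=0
  L2 @0x65[16] → 0x66007  P=1,RW=1,US=1,PS=0
  → PA=0x66C85  (3 entries read)

Entries read for #5: 3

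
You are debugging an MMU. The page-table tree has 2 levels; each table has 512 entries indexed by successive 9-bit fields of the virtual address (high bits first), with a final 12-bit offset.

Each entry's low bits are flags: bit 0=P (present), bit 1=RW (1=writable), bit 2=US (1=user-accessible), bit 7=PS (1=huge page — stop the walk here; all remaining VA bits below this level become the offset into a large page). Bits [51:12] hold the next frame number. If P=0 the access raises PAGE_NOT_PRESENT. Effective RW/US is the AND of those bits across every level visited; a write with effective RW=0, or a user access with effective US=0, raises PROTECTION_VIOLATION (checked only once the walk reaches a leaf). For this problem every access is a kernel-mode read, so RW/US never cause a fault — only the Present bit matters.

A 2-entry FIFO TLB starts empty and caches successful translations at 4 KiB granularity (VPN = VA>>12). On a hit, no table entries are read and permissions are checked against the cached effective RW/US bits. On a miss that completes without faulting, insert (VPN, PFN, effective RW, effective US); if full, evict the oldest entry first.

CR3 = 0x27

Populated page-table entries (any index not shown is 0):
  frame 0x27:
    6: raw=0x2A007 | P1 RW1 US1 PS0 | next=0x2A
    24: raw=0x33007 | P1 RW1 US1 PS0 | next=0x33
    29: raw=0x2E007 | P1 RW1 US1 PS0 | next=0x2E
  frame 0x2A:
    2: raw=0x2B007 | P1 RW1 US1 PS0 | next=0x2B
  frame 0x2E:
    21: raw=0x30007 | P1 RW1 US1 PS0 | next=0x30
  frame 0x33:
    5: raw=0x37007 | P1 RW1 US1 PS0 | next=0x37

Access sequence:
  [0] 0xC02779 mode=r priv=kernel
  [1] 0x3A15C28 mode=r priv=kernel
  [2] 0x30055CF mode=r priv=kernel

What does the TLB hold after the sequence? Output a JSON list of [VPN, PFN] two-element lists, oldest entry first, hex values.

Trace:
#0 VA=0xC02779 (r,kernel):
  [0] read 0x27 idx=6: raw=0x2A007 flags P=1 W=1 U=1 S=0
  [1] read 0x2A idx=2: raw=0x2B007 flags P=1 W=1 U=1 S=0
  ✓ 0x2B779  — 2 lookups
#1 VA=0x3A15C28 (r,kernel):
  [0] read 0x27 idx=29: raw=0x2E007 flags P=1 W=1 U=1 S=0
  [1] read 0x2E idx=21: raw=0x30007 flags P=1 W=1 U=1 S=0
  ✓ 0x30C28  — 2 lookups
#2 VA=0x30055CF (r,kernel):
  [0] read 0x27 idx=24: raw=0x33007 flags P=1 W=1 U=1 S=0
  [1] read 0x33 idx=5: raw=0x37007 flags P=1 W=1 U=1 S=0
  ✓ 0x375CF  — 2 lookups

TLB: [["0x3A15", "0x30"], ["0x3005", "0x37"]]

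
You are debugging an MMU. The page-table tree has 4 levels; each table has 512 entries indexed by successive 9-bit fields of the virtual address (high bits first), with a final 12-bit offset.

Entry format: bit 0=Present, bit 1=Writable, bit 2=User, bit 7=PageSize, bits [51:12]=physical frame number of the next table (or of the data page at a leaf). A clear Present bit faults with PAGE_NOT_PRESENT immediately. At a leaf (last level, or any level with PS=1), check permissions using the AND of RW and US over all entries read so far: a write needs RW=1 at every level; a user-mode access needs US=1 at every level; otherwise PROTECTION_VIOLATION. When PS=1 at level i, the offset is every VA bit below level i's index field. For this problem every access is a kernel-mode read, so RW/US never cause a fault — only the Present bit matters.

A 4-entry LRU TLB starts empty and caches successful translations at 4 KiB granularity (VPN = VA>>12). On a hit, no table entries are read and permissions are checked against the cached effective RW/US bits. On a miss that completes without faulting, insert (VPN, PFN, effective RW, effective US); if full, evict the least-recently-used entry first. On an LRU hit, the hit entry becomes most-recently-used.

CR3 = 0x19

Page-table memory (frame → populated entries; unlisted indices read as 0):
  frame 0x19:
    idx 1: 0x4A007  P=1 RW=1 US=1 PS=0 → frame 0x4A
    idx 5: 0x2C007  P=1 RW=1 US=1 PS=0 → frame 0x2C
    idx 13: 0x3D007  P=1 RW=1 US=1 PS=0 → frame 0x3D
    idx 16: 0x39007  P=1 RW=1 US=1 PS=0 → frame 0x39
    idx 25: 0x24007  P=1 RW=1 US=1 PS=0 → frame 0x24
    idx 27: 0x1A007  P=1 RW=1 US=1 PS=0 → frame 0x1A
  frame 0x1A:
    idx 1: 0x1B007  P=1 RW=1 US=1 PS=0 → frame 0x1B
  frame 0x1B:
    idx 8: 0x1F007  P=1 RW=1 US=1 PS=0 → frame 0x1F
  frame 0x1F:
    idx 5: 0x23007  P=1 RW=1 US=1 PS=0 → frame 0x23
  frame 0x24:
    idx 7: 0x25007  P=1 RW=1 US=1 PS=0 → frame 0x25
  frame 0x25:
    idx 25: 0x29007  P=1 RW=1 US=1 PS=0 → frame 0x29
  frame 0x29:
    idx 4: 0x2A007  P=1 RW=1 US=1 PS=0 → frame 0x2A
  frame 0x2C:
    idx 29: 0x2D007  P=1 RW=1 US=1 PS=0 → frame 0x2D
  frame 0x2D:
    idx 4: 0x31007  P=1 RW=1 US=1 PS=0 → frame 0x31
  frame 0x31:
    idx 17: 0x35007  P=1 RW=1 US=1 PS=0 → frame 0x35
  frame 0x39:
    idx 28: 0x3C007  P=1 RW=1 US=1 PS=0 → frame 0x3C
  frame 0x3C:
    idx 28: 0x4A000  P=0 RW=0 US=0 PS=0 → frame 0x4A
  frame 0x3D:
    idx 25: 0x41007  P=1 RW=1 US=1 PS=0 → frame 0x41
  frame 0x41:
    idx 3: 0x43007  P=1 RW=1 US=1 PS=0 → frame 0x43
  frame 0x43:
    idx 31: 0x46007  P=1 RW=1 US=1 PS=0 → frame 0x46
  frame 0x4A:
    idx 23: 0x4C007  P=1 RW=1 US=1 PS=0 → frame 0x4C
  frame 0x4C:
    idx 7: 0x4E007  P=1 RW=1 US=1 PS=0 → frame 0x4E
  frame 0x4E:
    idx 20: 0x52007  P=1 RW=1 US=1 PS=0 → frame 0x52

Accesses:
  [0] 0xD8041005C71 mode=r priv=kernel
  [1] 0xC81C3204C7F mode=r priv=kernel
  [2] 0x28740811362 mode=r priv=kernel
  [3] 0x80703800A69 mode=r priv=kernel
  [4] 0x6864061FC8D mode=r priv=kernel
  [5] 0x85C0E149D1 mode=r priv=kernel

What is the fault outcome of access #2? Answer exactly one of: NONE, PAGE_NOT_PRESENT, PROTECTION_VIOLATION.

Per-access translation:
#0 VA=0xD8041005C71 (r,kernel):
  lvl0: tbl 0x19, slot 27 ⇒ 0x1A007 (P1/RW1/US1/PS0)
  lvl1: tbl 0x1A, slot 1 ⇒ 0x1B007 (P1/RW1/US1/PS0)
  lvl2: tbl 0x1B, slot 8 ⇒ 0x1F007 (P1/RW1/US1/PS0)
  lvl3: tbl 0x1F, slot 5 ⇒ 0x23007 (P1/RW1/US1/PS0)
  ⇒ phys 0x23C71  [4 reads]
#1 VA=0xC81C3204C7F (r,kernel):
  lvl0: tbl 0x19, slot 25 ⇒ 0x24007 (P1/RW1/US1/PS0)
  lvl1: tbl 0x24, slot 7 ⇒ 0x25007 (P1/RW1/US1/PS0)
  lvl2: tbl 0x25, slot 25 ⇒ 0x29007 (P1/RW1/US1/PS0)
  lvl3: tbl 0x29, slot 4 ⇒ 0x2A007 (P1/RW1/US1/PS0)
  ⇒ phys 0x2AC7F  [4 reads]
#2 VA=0x28740811362 (r,kernel):
  lvl0: tbl 0x19, slot 5 ⇒ 0x2C007 (P1/RW1/US1/PS0)
  lvl1: tbl 0x2C, slot 29 ⇒ 0x2D007 (P1/RW1/US1/PS0)
  lvl2: tbl 0x2D, slot 4 ⇒ 0x31007 (P1/RW1/US1/PS0)
  lvl3: tbl 0x31, slot 17 ⇒ 0x35007 (P1/RW1/US1/PS0)
  ⇒ phys 0x35362  [4 reads]
#3 VA=0x80703800A69 (r,kernel):
  lvl0: tbl 0x19, slot 16 ⇒ 0x39007 (P1/RW1/US1/PS0)
  lvl1: tbl 0x39, slot 28 ⇒ 0x3C007 (P1/RW1/US1/PS0)
  lvl2: tbl 0x3C, slot 28 ⇒ 0x4A000 (P0/RW0/US0/PS0)
  → PAGE_NOT_PRESENT  (3 entries read)
#4 VA=0x6864061FC8D (r,kernel):
  lvl0: tbl 0x19, slot 13 ⇒ 0x3D007 (P1/RW1/US1/PS0)
  lvl1: tbl 0x3D, slot 25 ⇒ 0x41007 (P1/RW1/US1/PS0)
  lvl2: tbl 0x41, slot 3 ⇒ 0x43007 (P1/RW1/US1/PS0)
  lvl3: tbl 0x43, slot 31 ⇒ 0x46007 (P1/RW1/US1/PS0)
  ⇒ phys 0x46C8D  [4 reads]
#5 VA=0x85C0E149D1 (r,kernel):
  lvl0: tbl 0x19, slot 1 ⇒ 0x4A007 (P1/RW1/US1/PS0)
  lvl1: tbl 0x4A, slot 23 ⇒ 0x4C007 (P1/RW1/US1/PS0)
  lvl2: tbl 0x4C, slot 7 ⇒ 0x4E007 (P1/RW1/US1/PS0)
  lvl3: tbl 0x4E, slot 20 ⇒ 0x52007 (P1/RW1/US1/PS0)
  ⇒ phys 0x529D1  [4 reads]

Access #2 fault: NONE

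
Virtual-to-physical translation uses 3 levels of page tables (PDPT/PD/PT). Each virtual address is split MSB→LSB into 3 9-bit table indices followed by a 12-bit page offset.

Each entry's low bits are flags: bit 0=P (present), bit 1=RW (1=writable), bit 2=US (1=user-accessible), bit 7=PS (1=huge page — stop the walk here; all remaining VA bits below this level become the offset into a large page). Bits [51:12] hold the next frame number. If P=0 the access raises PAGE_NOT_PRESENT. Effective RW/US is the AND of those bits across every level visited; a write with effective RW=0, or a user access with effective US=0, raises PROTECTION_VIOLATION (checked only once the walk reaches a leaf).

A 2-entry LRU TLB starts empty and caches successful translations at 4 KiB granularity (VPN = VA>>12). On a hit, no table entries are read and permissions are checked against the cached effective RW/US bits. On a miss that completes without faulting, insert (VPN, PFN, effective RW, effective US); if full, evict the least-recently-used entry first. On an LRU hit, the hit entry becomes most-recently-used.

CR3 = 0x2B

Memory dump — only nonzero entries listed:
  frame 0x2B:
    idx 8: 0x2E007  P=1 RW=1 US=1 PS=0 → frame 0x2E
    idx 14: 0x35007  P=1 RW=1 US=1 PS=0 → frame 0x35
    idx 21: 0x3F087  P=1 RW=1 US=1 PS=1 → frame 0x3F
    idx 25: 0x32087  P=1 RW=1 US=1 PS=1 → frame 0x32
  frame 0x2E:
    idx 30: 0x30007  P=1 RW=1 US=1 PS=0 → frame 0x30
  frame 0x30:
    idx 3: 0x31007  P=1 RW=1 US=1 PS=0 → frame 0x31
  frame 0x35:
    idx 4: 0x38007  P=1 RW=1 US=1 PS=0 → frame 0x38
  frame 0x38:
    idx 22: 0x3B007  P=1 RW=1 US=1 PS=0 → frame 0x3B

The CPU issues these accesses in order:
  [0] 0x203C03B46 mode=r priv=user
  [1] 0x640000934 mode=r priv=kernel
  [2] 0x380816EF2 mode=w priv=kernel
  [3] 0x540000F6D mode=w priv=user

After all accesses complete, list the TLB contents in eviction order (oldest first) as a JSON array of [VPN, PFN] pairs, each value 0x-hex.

Per-access translation:
#0 VA=0x203C03B46 (r,user):
  lvl0: tbl 0x2B, slot 8 ⇒ 0x2E007 (P1/RW1/US1/PS0)
  lvl1: tbl 0x2E, slot 30 ⇒ 0x30007 (P1/RW1/US1/PS0)
  lvl2: tbl 0x30, slot 3 ⇒ 0x31007 (P1/RW1/US1/PS0)
  ⇒ phys 0x31B46  [3 reads]
#1 VA=0x640000934 (r,kernel):
  lvl0: tbl 0x2B, slot 25 ⇒ 0x32087 (P1/RW1/US1/PS1)
  ⇒ phys 0x32934 (huge @L0)  [1 reads]
#2 VA=0x380816EF2 (w,kernel):
  lvl0: tbl 0x2B, slot 14 ⇒ 0x35007 (P1/RW1/US1/PS0)
  lvl1: tbl 0x35, slot 4 ⇒ 0x38007 (P1/RW1/US1/PS0)
  lvl2: tbl 0x38, slot 22 ⇒ 0x3B007 (P1/RW1/US1/PS0)
  ⇒ phys 0x3BEF2  [3 reads]
#3 VA=0x540000F6D (w,user):
  lvl0: tbl 0x2B, slot 21 ⇒ 0x3F087 (P1/RW1/US1/PS1)
  ⇒ phys 0x3FF6D (huge @L0)  [1 reads]

TLB: [["0x380816", "0x3B"], ["0x540000", "0x3F"]]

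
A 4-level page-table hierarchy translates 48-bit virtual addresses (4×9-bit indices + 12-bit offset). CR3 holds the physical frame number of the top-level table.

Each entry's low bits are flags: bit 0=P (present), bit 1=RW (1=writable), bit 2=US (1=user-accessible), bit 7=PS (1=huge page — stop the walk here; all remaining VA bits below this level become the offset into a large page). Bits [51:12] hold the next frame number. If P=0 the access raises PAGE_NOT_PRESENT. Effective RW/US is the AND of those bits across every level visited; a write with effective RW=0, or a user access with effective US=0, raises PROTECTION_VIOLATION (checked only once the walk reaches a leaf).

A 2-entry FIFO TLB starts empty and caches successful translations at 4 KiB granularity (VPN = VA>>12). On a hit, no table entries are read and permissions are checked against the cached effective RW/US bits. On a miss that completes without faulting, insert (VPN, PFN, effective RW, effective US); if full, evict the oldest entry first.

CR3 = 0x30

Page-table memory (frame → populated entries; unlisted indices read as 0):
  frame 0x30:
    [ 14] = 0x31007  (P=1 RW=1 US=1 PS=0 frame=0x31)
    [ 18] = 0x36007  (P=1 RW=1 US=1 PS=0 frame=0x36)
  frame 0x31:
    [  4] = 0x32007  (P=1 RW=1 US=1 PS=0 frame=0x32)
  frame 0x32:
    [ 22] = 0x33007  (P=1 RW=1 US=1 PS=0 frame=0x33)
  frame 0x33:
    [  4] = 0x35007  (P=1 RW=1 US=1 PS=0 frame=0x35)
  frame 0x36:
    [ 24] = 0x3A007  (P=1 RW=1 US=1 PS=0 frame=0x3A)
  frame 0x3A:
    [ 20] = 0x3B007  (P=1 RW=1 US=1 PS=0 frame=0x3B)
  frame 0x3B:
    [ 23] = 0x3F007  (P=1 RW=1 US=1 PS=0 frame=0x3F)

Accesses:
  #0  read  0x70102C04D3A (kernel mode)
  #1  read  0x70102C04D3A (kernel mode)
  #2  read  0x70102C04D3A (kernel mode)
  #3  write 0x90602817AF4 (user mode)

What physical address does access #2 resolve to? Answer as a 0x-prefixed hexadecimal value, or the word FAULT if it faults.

Trace:
#0 VA=0x70102C04D3A (r,kernel):
  lvl0: tbl 0x30, slot 14 ⇒ 0x31007 (P1/RW1/US1/PS0)
  lvl1: tbl 0x31, slot 4 ⇒ 0x32007 (P1/RW1/US1/PS0)
  lvl2: tbl 0x32, slot 22 ⇒ 0x33007 (P1/RW1/US1/PS0)
  lvl3: tbl 0x33, slot 4 ⇒ 0x35007 (P1/RW1/US1/PS0)
  → PA=0x35D3A  (4 entries read)
#1 VA=0x70102C04D3A (r,kernel):
  TLB hit vpn=0x70102C04 → PA=0x35D3A
#2 VA=0x70102C04D3A (r,kernel):
  TLB hit vpn=0x70102C04 → PA=0x35D3A
#3 VA=0x90602817AF4 (w,user):
  lvl0: tbl 0x30, slot 18 ⇒ 0x36007 (P1/RW1/US1/PS0)
  lvl1: tbl 0x36, slot 24 ⇒ 0x3A007 (P1/RW1/US1/PS0)
  lvl2: tbl 0x3A, slot 20 ⇒ 0x3B007 (P1/RW1/US1/PS0)
  lvl3: tbl 0x3B, slot 23 ⇒ 0x3F007 (P1/RW1/US1/PS0)
  → PA=0x3FAF4  (4 entries read)

Access #2 PA: 0x35D3A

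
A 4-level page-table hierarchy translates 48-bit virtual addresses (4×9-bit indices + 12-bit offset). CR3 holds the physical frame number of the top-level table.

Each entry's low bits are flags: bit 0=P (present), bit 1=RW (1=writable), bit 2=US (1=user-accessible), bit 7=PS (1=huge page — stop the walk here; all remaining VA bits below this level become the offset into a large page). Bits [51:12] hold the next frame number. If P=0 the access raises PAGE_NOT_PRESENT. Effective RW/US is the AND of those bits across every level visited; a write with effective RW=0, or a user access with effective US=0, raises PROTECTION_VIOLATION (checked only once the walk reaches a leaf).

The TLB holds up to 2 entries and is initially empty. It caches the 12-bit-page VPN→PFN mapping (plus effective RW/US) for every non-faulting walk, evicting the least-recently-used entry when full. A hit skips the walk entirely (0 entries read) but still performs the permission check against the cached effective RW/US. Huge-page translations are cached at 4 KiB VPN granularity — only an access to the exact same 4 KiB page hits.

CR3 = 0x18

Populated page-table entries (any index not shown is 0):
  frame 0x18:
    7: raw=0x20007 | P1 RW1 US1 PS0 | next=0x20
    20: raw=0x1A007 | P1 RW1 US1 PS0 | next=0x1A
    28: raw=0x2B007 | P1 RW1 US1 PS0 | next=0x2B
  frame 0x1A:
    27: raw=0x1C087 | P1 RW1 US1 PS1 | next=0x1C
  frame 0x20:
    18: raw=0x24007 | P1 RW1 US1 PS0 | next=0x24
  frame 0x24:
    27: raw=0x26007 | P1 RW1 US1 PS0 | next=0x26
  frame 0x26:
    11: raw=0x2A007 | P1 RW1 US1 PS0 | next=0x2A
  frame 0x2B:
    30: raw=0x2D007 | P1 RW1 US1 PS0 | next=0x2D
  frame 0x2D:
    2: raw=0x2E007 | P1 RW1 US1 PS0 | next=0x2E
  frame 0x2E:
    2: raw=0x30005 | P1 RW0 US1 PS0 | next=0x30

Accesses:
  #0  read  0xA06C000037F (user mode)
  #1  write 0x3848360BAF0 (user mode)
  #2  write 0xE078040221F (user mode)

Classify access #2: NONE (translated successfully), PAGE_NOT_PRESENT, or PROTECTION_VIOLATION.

Walk each access:
#0 VA=0xA06C000037F (r,user):
  [0] read 0x18 idx=20: raw=0x1A007 flags P=1 W=1 U=1 S=0
  [1] read 0x1A idx=27: raw=0x1C087 flags P=1 W=1 U=1 S=1
  → PA=0x1C37F (huge @L1)  (2 entries read)
#1 VA=0x3848360BAF0 (w,user):
  [0] read 0x18 idx=7: raw=0x20007 flags P=1 W=1 U=1 S=0
  [1] read 0x20 idx=18: raw=0x24007 flags P=1 W=1 U=1 S=0
  [2] read 0x24 idx=27: raw=0x26007 flags P=1 W=1 U=1 S=0
  [3] read 0x26 idx=11: raw=0x2A007 flags P=1 W=1 U=1 S=0
  → PA=0x2AAF0  (4 entries read)
#2 VA=0xE078040221F (w,user):
  [0] read 0x18 idx=28: raw=0x2B007 flags P=1 W=1 U=1 S=0
  [1] read 0x2B idx=30: raw=0x2D007 flags P=1 W=1 U=1 S=0
  [2] read 0x2D idx=2: raw=0x2E007 flags P=1 W=1 U=1 S=0
  [3] read 0x2E idx=2: raw=0x30005 flags P=1 W=0 U=1 S=0
  → PROTECTION_VIOLATION  (4 entries read)

Access #2 fault: PROTECTION_VIOLATION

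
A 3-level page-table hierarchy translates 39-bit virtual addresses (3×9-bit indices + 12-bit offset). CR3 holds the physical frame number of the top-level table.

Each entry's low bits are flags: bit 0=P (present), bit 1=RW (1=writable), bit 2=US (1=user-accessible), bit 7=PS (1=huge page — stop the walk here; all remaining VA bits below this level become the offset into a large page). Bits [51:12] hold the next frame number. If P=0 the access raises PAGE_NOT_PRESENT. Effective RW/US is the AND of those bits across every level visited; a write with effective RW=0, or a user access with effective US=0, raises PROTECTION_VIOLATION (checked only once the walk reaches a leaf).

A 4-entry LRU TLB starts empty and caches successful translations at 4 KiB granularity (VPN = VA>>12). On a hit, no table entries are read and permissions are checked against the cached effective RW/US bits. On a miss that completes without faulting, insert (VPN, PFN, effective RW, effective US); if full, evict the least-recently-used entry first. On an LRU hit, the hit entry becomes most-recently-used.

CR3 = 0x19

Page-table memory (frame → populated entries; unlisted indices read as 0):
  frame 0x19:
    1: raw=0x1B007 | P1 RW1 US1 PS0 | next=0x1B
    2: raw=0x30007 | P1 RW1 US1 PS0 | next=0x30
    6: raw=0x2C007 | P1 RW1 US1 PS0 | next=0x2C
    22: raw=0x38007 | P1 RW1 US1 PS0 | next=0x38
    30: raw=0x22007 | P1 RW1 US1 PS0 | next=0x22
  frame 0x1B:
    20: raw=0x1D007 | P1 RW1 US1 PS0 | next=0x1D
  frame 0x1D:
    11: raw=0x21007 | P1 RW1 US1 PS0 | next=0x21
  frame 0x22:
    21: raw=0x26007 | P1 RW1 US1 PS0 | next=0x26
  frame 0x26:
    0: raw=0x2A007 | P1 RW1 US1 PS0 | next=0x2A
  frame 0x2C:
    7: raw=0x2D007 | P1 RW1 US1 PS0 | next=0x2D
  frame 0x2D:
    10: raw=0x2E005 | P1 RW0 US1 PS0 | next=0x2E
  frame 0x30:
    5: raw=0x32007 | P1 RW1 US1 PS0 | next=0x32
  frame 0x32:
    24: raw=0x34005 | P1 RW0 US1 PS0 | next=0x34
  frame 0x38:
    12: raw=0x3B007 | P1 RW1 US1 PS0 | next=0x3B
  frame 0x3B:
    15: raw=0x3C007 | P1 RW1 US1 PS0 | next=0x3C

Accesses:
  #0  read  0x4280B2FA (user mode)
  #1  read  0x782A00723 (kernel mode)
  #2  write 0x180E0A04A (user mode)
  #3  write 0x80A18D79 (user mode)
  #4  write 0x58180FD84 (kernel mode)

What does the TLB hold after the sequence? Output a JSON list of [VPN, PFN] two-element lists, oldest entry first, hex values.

Trace:
#0 VA=0x4280B2FA (r,user):
  L0 @0x19[1] → 0x1B007  P=1,RW=1,US=1,PS=0
  L1 @0x1B[20] → 0x1D007  P=1,RW=1,US=1,PS=0
  L2 @0x1D[11] → 0x21007  P=1,RW=1,US=1,PS=0
  ✓ 0x212FA  — 3 lookups
#1 VA=0x782A00723 (r,kernel):
  L0 @0x19[30] → 0x22007  P=1,RW=1,US=1,PS=0
  L1 @0x22[21] → 0x26007  P=1,RW=1,US=1,PS=0
  L2 @0x26[0] → 0x2A007  P=1,RW=1,US=1,PS=0
  ✓ 0x2A723  — 3 lookups
#2 VA=0x180E0A04A (w,user):
  L0 @0x19[6] → 0x2C007  P=1,RW=1,US=1,PS=0
  L1 @0x2C[7] → 0x2D007  P=1,RW=1,US=1,PS=0
  L2 @0x2D[10] → 0x2E005  P=1,RW=0,US=1,PS=0
  → PROTECTION_VIOLATION  (3 entries read)
#3 VA=0x80A18D79 (w,user):
  L0 @0x19[2] → 0x30007  P=1,RW=1,US=1,PS=0
  L1 @0x30[5] → 0x32007  P=1,RW=1,US=1,PS=0
  L2 @0x32[24] → 0x34005  P=1,RW=0,US=1,PS=0
  → PROTECTION_VIOLATION  (3 entries read)
#4 VA=0x58180FD84 (w,kernel):
  L0 @0x19[22] → 0x38007  P=1,RW=1,US=1,PS=0
  L1 @0x38[12] → 0x3B007  P=1,RW=1,US=1,PS=0
  L2 @0x3B[15] → 0x3C007  P=1,RW=1,US=1,PS=0
  ✓ 0x3CD84  — 3 lookups

TLB: [["0x4280B", "0x21"], ["0x782A00", "0x2A"], ["0x58180F", "0x3C"]]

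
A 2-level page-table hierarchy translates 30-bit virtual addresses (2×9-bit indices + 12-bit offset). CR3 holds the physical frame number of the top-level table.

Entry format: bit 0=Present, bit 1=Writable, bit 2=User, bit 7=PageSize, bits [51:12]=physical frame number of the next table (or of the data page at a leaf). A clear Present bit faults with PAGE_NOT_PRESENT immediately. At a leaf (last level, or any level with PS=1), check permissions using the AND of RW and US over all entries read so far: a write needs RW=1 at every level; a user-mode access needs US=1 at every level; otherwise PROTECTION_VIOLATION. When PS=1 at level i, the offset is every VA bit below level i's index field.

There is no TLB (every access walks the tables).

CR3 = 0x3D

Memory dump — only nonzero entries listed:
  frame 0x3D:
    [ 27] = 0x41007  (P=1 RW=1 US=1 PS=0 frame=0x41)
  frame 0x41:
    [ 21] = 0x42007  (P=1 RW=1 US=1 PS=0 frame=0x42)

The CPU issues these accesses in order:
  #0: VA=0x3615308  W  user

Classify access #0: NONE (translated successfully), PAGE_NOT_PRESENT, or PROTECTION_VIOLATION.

Walk each access:
#0 VA=0x3615308 (w,user):
  [0] read 0x3D idx=27: raw=0x41007 flags P=1 W=1 U=1 S=0
  [1] read 0x41 idx=21: raw=0x42007 flags P=1 W=1 U=1 S=0
  ✓ 0x42308  — 2 lookups

Access #0 fault: NONE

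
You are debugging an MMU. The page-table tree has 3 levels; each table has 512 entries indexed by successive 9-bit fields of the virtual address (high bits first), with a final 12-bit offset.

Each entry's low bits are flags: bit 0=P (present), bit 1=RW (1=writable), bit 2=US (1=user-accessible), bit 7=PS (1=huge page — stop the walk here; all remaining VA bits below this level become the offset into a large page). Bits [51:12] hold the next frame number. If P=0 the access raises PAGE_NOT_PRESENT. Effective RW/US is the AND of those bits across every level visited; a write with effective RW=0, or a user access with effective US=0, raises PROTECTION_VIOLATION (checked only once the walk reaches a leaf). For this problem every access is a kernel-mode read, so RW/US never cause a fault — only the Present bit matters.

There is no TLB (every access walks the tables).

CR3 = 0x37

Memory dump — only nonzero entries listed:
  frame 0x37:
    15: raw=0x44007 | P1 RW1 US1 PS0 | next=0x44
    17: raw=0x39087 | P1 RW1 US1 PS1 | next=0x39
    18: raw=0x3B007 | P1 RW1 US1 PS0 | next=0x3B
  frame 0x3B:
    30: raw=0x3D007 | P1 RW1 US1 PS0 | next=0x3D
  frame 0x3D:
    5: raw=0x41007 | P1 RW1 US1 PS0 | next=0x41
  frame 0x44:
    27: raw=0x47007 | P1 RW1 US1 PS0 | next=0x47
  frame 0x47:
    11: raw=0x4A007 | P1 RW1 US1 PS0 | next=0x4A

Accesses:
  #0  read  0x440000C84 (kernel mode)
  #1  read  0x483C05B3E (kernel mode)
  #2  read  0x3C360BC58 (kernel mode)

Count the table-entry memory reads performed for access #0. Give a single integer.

Walk each access:
#0 VA=0x440000C84 (r,kernel):
  [0] read 0x37 idx=17: raw=0x39087 flags P=1 W=1 U=1 S=1
  ✓ 0x39C84 (huge @L0)  — 1 lookups
#1 VA=0x483C05B3E (r,kernel):
  [0] read 0x37 idx=18: raw=0x3B007 flags P=1 W=1 U=1 S=0
  [1] read 0x3B idx=30: raw=0x3D007 flags P=1 W=1 U=1 S=0
  [2] read 0x3D idx=5: raw=0x41007 flags P=1 W=1 U=1 S=0
  ✓ 0x41B3E  — 3 lookups
#2 VA=0x3C360BC58 (r,kernel):
  [0] read 0x37 idx=15: raw=0x44007 flags P=1 W=1 U=1 S=0
  [1] read 0x44 idx=27: raw=0x47007 flags P=1 W=1 U=1 S=0
  [2] read 0x47 idx=11: raw=0x4A007 flags P=1 W=1 U=1 S=0
  ✓ 0x4AC58  — 3 lookups

Entries read for #0: 1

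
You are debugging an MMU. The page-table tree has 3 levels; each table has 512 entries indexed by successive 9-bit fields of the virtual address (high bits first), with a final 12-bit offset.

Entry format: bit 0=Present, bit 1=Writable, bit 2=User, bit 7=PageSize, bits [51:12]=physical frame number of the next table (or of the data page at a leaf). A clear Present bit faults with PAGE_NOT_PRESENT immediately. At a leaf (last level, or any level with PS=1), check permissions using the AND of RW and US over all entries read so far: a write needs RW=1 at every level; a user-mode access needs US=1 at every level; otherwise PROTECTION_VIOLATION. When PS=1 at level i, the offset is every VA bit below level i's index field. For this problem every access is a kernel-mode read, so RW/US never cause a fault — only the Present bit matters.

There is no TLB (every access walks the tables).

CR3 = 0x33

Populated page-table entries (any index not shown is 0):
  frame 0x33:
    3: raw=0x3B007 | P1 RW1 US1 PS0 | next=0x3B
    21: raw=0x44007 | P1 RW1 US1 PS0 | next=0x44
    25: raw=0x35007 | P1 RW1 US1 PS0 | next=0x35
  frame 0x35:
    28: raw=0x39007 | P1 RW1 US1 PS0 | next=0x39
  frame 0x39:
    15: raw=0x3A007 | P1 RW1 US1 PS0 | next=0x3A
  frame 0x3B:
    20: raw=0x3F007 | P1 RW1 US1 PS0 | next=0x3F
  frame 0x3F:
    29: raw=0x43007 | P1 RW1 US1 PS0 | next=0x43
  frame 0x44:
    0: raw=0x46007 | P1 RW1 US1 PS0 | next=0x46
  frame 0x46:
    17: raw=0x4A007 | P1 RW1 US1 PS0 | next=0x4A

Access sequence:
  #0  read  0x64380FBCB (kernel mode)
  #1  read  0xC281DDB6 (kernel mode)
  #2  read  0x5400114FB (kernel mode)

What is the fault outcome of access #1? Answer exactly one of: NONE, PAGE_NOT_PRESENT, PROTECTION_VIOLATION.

Trace:
#0 VA=0x64380FBCB (r,kernel):
  [0] read 0x33 idx=25: raw=0x35007 flags P=1 W=1 U=1 S=0
  [1] read 0x35 idx=28: raw=0x39007 flags P=1 W=1 U=1 S=0
  [2] read 0x39 idx=15: raw=0x3A007 flags P=1 W=1 U=1 S=0
  ⇒ phys 0x3ABCB  [3 reads]
#1 VA=0xC281DDB6 (r,kernel):
  [0] read 0x33 idx=3: raw=0x3B007 flags P=1 W=1 U=1 S=0
  [1] read 0x3B idx=20: raw=0x3F007 flags P=1 W=1 U=1 S=0
  [2] read 0x3F idx=29: raw=0x43007 flags P=1 W=1 U=1 S=0
  ⇒ phys 0x43DB6  [3 reads]
#2 VA=0x5400114FB (r,kernel):
  [0] read 0x33 idx=21: raw=0x44007 flags P=1 W=1 U=1 S=0
  [1] read 0x44 idx=0: raw=0x46007 flags P=1 W=1 U=1 S=0
  [2] read 0x46 idx=17: raw=0x4A007 flags P=1 W=1 U=1 S=0
  ⇒ phys 0x4A4FB  [3 reads]

Access #1 fault: NONE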